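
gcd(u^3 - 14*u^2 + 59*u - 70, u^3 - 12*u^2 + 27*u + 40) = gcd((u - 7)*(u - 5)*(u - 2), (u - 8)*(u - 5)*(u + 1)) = u - 5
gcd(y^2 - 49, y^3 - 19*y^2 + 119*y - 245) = y - 7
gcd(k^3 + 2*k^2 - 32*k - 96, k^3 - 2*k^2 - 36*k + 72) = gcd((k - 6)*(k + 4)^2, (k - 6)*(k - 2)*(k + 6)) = k - 6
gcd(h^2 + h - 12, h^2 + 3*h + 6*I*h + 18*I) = 1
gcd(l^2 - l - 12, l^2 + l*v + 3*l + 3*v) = l + 3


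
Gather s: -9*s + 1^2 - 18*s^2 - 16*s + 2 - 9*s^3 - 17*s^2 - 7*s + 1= -9*s^3 - 35*s^2 - 32*s + 4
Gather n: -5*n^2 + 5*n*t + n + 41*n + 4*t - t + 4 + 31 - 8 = -5*n^2 + n*(5*t + 42) + 3*t + 27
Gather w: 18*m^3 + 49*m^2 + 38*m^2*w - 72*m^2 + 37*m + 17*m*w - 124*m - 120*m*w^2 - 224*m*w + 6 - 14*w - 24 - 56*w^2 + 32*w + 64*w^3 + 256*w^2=18*m^3 - 23*m^2 - 87*m + 64*w^3 + w^2*(200 - 120*m) + w*(38*m^2 - 207*m + 18) - 18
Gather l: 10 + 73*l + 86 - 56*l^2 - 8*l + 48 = -56*l^2 + 65*l + 144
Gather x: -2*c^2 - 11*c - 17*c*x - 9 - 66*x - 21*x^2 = -2*c^2 - 11*c - 21*x^2 + x*(-17*c - 66) - 9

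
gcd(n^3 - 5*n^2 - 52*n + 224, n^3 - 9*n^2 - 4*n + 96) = n^2 - 12*n + 32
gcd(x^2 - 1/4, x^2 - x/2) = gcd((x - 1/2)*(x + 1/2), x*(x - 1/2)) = x - 1/2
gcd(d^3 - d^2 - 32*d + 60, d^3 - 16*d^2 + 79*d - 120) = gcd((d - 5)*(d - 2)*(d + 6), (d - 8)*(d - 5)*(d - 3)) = d - 5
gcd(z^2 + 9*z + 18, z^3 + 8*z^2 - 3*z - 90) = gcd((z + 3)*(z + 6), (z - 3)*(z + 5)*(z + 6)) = z + 6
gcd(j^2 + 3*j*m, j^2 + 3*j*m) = j^2 + 3*j*m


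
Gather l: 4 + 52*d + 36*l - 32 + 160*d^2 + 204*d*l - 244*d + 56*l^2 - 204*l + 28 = 160*d^2 - 192*d + 56*l^2 + l*(204*d - 168)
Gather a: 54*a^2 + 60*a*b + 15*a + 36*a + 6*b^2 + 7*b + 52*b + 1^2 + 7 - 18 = 54*a^2 + a*(60*b + 51) + 6*b^2 + 59*b - 10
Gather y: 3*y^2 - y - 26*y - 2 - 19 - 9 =3*y^2 - 27*y - 30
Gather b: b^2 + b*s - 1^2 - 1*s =b^2 + b*s - s - 1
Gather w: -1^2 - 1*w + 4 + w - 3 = 0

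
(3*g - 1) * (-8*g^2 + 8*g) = -24*g^3 + 32*g^2 - 8*g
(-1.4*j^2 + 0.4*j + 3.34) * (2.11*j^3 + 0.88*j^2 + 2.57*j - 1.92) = -2.954*j^5 - 0.388*j^4 + 3.8014*j^3 + 6.6552*j^2 + 7.8158*j - 6.4128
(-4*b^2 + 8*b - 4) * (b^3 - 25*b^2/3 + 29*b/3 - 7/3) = -4*b^5 + 124*b^4/3 - 328*b^3/3 + 120*b^2 - 172*b/3 + 28/3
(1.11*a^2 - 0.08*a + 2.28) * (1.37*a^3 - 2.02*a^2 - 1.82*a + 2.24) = 1.5207*a^5 - 2.3518*a^4 + 1.265*a^3 - 1.9736*a^2 - 4.3288*a + 5.1072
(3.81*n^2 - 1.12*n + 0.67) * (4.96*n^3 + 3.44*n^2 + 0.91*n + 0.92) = 18.8976*n^5 + 7.5512*n^4 + 2.9375*n^3 + 4.7908*n^2 - 0.4207*n + 0.6164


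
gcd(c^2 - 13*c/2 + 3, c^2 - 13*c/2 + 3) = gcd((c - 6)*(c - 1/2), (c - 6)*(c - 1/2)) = c^2 - 13*c/2 + 3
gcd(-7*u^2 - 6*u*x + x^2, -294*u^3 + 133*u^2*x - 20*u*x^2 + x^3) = -7*u + x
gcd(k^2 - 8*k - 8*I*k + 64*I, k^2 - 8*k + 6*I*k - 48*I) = k - 8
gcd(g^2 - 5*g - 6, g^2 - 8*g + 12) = g - 6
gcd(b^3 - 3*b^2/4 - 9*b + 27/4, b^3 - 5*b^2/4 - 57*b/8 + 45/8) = b^2 - 15*b/4 + 9/4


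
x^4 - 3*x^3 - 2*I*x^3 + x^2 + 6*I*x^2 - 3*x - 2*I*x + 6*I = (x - 3)*(x - 2*I)*(x - I)*(x + I)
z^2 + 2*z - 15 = (z - 3)*(z + 5)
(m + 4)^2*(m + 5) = m^3 + 13*m^2 + 56*m + 80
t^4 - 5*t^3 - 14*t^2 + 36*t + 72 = (t - 6)*(t - 3)*(t + 2)^2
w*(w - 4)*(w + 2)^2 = w^4 - 12*w^2 - 16*w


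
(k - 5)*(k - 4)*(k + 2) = k^3 - 7*k^2 + 2*k + 40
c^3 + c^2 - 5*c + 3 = (c - 1)^2*(c + 3)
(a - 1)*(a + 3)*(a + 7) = a^3 + 9*a^2 + 11*a - 21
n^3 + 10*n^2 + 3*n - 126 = (n - 3)*(n + 6)*(n + 7)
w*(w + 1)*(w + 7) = w^3 + 8*w^2 + 7*w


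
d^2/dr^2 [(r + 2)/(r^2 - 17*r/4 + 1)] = 8*(3*(3 - 4*r)*(4*r^2 - 17*r + 4) + (r + 2)*(8*r - 17)^2)/(4*r^2 - 17*r + 4)^3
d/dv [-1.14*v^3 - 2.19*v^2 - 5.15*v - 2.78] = -3.42*v^2 - 4.38*v - 5.15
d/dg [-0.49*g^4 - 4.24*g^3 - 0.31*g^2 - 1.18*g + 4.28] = -1.96*g^3 - 12.72*g^2 - 0.62*g - 1.18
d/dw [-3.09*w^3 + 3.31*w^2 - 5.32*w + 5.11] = -9.27*w^2 + 6.62*w - 5.32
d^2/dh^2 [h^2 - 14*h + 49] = 2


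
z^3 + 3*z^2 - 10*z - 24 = (z - 3)*(z + 2)*(z + 4)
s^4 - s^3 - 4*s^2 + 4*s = s*(s - 2)*(s - 1)*(s + 2)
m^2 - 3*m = m*(m - 3)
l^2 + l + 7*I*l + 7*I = (l + 1)*(l + 7*I)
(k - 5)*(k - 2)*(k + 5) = k^3 - 2*k^2 - 25*k + 50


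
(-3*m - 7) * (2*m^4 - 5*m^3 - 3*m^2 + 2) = -6*m^5 + m^4 + 44*m^3 + 21*m^2 - 6*m - 14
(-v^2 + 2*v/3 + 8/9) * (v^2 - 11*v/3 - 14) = -v^4 + 13*v^3/3 + 112*v^2/9 - 340*v/27 - 112/9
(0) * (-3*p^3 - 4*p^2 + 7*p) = 0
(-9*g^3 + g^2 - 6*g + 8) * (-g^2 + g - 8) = 9*g^5 - 10*g^4 + 79*g^3 - 22*g^2 + 56*g - 64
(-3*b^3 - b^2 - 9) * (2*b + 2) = -6*b^4 - 8*b^3 - 2*b^2 - 18*b - 18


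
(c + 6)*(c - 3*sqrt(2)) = c^2 - 3*sqrt(2)*c + 6*c - 18*sqrt(2)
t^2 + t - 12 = (t - 3)*(t + 4)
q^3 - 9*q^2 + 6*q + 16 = (q - 8)*(q - 2)*(q + 1)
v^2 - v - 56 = (v - 8)*(v + 7)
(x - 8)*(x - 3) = x^2 - 11*x + 24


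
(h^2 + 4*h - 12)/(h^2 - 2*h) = (h + 6)/h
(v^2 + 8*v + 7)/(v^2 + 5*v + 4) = (v + 7)/(v + 4)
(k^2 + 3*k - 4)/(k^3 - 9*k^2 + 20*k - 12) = (k + 4)/(k^2 - 8*k + 12)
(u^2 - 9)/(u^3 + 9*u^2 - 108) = (u + 3)/(u^2 + 12*u + 36)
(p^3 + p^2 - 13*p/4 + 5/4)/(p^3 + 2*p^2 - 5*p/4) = (p - 1)/p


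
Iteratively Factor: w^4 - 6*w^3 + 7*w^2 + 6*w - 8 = (w + 1)*(w^3 - 7*w^2 + 14*w - 8) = (w - 1)*(w + 1)*(w^2 - 6*w + 8) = (w - 2)*(w - 1)*(w + 1)*(w - 4)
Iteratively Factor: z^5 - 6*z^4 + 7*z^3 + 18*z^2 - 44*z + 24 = (z - 2)*(z^4 - 4*z^3 - z^2 + 16*z - 12) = (z - 2)*(z + 2)*(z^3 - 6*z^2 + 11*z - 6) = (z - 2)*(z - 1)*(z + 2)*(z^2 - 5*z + 6) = (z - 3)*(z - 2)*(z - 1)*(z + 2)*(z - 2)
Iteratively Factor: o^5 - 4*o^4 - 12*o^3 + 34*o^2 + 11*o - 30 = (o - 5)*(o^4 + o^3 - 7*o^2 - o + 6) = (o - 5)*(o - 2)*(o^3 + 3*o^2 - o - 3) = (o - 5)*(o - 2)*(o + 1)*(o^2 + 2*o - 3) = (o - 5)*(o - 2)*(o + 1)*(o + 3)*(o - 1)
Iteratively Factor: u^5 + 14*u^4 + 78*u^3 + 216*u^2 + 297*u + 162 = (u + 3)*(u^4 + 11*u^3 + 45*u^2 + 81*u + 54) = (u + 3)^2*(u^3 + 8*u^2 + 21*u + 18) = (u + 3)^3*(u^2 + 5*u + 6) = (u + 3)^4*(u + 2)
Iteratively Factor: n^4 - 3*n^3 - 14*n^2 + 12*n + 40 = (n - 5)*(n^3 + 2*n^2 - 4*n - 8) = (n - 5)*(n + 2)*(n^2 - 4) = (n - 5)*(n + 2)^2*(n - 2)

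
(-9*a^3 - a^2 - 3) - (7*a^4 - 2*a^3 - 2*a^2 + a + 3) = -7*a^4 - 7*a^3 + a^2 - a - 6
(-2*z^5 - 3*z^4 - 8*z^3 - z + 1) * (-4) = 8*z^5 + 12*z^4 + 32*z^3 + 4*z - 4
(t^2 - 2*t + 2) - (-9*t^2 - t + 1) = 10*t^2 - t + 1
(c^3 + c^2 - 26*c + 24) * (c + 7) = c^4 + 8*c^3 - 19*c^2 - 158*c + 168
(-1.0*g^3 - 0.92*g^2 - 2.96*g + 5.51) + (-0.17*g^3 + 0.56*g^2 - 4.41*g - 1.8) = -1.17*g^3 - 0.36*g^2 - 7.37*g + 3.71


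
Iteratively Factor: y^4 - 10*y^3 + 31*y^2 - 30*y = (y)*(y^3 - 10*y^2 + 31*y - 30) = y*(y - 2)*(y^2 - 8*y + 15) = y*(y - 3)*(y - 2)*(y - 5)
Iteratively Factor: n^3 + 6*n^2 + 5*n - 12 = (n + 4)*(n^2 + 2*n - 3) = (n - 1)*(n + 4)*(n + 3)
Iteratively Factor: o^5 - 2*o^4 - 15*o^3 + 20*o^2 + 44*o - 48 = (o + 2)*(o^4 - 4*o^3 - 7*o^2 + 34*o - 24) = (o - 2)*(o + 2)*(o^3 - 2*o^2 - 11*o + 12) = (o - 4)*(o - 2)*(o + 2)*(o^2 + 2*o - 3) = (o - 4)*(o - 2)*(o - 1)*(o + 2)*(o + 3)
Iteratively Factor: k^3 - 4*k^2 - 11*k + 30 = (k + 3)*(k^2 - 7*k + 10) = (k - 2)*(k + 3)*(k - 5)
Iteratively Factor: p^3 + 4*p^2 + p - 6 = (p - 1)*(p^2 + 5*p + 6) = (p - 1)*(p + 2)*(p + 3)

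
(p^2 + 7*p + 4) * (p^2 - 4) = p^4 + 7*p^3 - 28*p - 16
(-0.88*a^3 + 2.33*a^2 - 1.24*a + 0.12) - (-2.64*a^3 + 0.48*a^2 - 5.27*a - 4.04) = 1.76*a^3 + 1.85*a^2 + 4.03*a + 4.16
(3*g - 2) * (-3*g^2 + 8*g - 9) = -9*g^3 + 30*g^2 - 43*g + 18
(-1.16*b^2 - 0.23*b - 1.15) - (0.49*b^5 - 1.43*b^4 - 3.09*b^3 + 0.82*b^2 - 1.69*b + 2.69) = -0.49*b^5 + 1.43*b^4 + 3.09*b^3 - 1.98*b^2 + 1.46*b - 3.84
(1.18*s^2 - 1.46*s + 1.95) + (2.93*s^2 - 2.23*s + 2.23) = 4.11*s^2 - 3.69*s + 4.18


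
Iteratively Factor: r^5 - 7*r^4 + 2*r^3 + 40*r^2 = (r - 4)*(r^4 - 3*r^3 - 10*r^2) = (r - 4)*(r + 2)*(r^3 - 5*r^2) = (r - 5)*(r - 4)*(r + 2)*(r^2) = r*(r - 5)*(r - 4)*(r + 2)*(r)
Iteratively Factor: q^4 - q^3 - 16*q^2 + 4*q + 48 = (q + 3)*(q^3 - 4*q^2 - 4*q + 16) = (q + 2)*(q + 3)*(q^2 - 6*q + 8) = (q - 4)*(q + 2)*(q + 3)*(q - 2)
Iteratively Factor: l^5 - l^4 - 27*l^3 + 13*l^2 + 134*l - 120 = (l - 5)*(l^4 + 4*l^3 - 7*l^2 - 22*l + 24) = (l - 5)*(l + 4)*(l^3 - 7*l + 6) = (l - 5)*(l - 1)*(l + 4)*(l^2 + l - 6) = (l - 5)*(l - 1)*(l + 3)*(l + 4)*(l - 2)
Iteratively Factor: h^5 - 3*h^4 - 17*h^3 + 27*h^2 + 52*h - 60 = (h + 2)*(h^4 - 5*h^3 - 7*h^2 + 41*h - 30) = (h + 2)*(h + 3)*(h^3 - 8*h^2 + 17*h - 10) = (h - 1)*(h + 2)*(h + 3)*(h^2 - 7*h + 10) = (h - 2)*(h - 1)*(h + 2)*(h + 3)*(h - 5)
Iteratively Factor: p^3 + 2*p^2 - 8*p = (p - 2)*(p^2 + 4*p) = (p - 2)*(p + 4)*(p)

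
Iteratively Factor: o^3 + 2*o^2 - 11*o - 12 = (o + 1)*(o^2 + o - 12) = (o + 1)*(o + 4)*(o - 3)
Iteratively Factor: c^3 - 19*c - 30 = (c - 5)*(c^2 + 5*c + 6) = (c - 5)*(c + 2)*(c + 3)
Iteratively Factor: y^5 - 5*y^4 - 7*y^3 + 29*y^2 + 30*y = (y + 1)*(y^4 - 6*y^3 - y^2 + 30*y) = (y - 5)*(y + 1)*(y^3 - y^2 - 6*y) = (y - 5)*(y + 1)*(y + 2)*(y^2 - 3*y) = y*(y - 5)*(y + 1)*(y + 2)*(y - 3)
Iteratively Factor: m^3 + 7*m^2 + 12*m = (m + 3)*(m^2 + 4*m) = (m + 3)*(m + 4)*(m)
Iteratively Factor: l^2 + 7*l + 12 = (l + 3)*(l + 4)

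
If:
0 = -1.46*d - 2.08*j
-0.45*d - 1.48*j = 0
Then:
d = 0.00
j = 0.00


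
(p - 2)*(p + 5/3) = p^2 - p/3 - 10/3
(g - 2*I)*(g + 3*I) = g^2 + I*g + 6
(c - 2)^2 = c^2 - 4*c + 4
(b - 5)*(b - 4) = b^2 - 9*b + 20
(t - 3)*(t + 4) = t^2 + t - 12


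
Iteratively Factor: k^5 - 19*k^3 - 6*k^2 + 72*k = (k - 4)*(k^4 + 4*k^3 - 3*k^2 - 18*k) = (k - 4)*(k + 3)*(k^3 + k^2 - 6*k) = (k - 4)*(k - 2)*(k + 3)*(k^2 + 3*k) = (k - 4)*(k - 2)*(k + 3)^2*(k)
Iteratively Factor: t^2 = (t)*(t)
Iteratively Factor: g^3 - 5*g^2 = (g)*(g^2 - 5*g) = g^2*(g - 5)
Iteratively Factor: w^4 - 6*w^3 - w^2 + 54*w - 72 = (w - 3)*(w^3 - 3*w^2 - 10*w + 24) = (w - 3)*(w - 2)*(w^2 - w - 12) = (w - 4)*(w - 3)*(w - 2)*(w + 3)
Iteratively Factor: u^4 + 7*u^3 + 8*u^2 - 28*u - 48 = (u + 4)*(u^3 + 3*u^2 - 4*u - 12) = (u + 2)*(u + 4)*(u^2 + u - 6) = (u - 2)*(u + 2)*(u + 4)*(u + 3)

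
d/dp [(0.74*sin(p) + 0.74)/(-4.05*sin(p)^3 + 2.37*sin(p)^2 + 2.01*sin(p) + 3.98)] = (5.994*sin(p)^3 + 7.2372*sin(p)^2 - 3.5076*sin(p) + 1.4578)*cos(p)/(16.4025*sin(p)^6 - 19.197*sin(p)^5 - 10.6641*sin(p)^4 - 22.7106*sin(p)^3 + 22.9053*sin(p)^2 + 15.9996*sin(p) + 15.8404)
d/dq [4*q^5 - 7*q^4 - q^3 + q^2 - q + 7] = 20*q^4 - 28*q^3 - 3*q^2 + 2*q - 1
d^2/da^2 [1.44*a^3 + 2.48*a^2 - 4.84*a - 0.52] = 8.64*a + 4.96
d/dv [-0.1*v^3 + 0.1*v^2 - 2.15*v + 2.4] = -0.3*v^2 + 0.2*v - 2.15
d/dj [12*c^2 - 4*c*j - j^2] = -4*c - 2*j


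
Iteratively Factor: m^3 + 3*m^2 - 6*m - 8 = (m + 4)*(m^2 - m - 2) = (m + 1)*(m + 4)*(m - 2)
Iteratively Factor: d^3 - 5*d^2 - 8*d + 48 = (d - 4)*(d^2 - d - 12) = (d - 4)^2*(d + 3)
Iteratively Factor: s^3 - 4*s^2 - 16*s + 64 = (s - 4)*(s^2 - 16) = (s - 4)*(s + 4)*(s - 4)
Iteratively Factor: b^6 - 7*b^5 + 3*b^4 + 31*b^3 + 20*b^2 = (b - 5)*(b^5 - 2*b^4 - 7*b^3 - 4*b^2) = (b - 5)*(b - 4)*(b^4 + 2*b^3 + b^2) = (b - 5)*(b - 4)*(b + 1)*(b^3 + b^2) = (b - 5)*(b - 4)*(b + 1)^2*(b^2) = b*(b - 5)*(b - 4)*(b + 1)^2*(b)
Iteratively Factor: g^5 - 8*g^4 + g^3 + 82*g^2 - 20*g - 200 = (g - 5)*(g^4 - 3*g^3 - 14*g^2 + 12*g + 40) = (g - 5)*(g + 2)*(g^3 - 5*g^2 - 4*g + 20) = (g - 5)*(g - 2)*(g + 2)*(g^2 - 3*g - 10) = (g - 5)^2*(g - 2)*(g + 2)*(g + 2)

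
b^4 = b^4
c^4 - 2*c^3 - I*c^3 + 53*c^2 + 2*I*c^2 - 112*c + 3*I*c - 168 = (c - 3)*(c + 1)*(c - 8*I)*(c + 7*I)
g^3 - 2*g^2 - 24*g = g*(g - 6)*(g + 4)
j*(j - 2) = j^2 - 2*j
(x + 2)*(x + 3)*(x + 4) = x^3 + 9*x^2 + 26*x + 24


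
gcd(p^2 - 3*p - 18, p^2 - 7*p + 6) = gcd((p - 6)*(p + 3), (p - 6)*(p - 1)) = p - 6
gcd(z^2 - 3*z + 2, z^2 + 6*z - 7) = z - 1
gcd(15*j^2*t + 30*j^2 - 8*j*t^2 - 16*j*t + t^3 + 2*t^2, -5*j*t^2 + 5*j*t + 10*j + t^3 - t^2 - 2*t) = -5*j + t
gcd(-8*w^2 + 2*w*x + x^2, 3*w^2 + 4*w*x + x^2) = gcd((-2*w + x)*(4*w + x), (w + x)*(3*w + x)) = 1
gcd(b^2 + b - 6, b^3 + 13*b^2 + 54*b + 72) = b + 3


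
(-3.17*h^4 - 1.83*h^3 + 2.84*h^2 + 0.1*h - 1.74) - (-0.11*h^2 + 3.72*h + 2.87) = -3.17*h^4 - 1.83*h^3 + 2.95*h^2 - 3.62*h - 4.61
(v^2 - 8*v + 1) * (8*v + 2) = 8*v^3 - 62*v^2 - 8*v + 2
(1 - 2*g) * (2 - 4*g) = 8*g^2 - 8*g + 2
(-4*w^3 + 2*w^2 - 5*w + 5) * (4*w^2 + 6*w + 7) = -16*w^5 - 16*w^4 - 36*w^3 + 4*w^2 - 5*w + 35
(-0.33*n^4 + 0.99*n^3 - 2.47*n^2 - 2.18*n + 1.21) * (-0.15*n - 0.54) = 0.0495*n^5 + 0.0297*n^4 - 0.1641*n^3 + 1.6608*n^2 + 0.9957*n - 0.6534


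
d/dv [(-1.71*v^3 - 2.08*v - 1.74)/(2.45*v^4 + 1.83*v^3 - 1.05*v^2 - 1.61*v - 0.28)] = (4.1895*v^6 + 17.0835*v^4 + 30.171*v^3 + 8.805*v^2 - 3.654*v - 2.219)/(6.0025*v^8 + 8.967*v^7 - 1.7961*v^6 - 11.732*v^5 - 6.1621*v^4 + 2.3562*v^3 + 3.1801*v^2 + 0.9016*v + 0.0784)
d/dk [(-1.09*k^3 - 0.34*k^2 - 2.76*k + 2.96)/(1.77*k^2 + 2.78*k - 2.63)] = (-1.9293*k^4 - 6.0604*k^3 + 12.5401*k^2 - 8.69*k - 0.970000000000001)/(3.1329*k^4 + 9.8412*k^3 - 1.5818*k^2 - 14.6228*k + 6.9169)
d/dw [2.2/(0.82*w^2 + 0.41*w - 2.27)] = (-3.608*w - 0.902)/(0.82*w^2 + 0.41*w - 2.27)^2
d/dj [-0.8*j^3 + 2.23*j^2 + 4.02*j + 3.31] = -2.4*j^2 + 4.46*j + 4.02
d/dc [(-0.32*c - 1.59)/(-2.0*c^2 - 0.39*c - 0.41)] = (0.64*c^2 + 0.1248*c - (0.32*c + 1.59)*(4.0*c + 0.39) + 0.1312)/(2.0*c^2 + 0.39*c + 0.41)^2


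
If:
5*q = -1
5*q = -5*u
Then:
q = -1/5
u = 1/5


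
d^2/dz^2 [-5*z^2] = -10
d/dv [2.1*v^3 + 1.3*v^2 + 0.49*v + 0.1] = 6.3*v^2 + 2.6*v + 0.49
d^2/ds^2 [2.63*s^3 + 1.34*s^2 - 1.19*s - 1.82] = 15.78*s + 2.68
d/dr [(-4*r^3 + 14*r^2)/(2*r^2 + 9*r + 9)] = 2*r*(-4*r^3 - 36*r^2 + 9*r + 126)/(4*r^4 + 36*r^3 + 117*r^2 + 162*r + 81)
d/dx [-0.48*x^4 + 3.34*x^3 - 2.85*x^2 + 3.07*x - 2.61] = -1.92*x^3 + 10.02*x^2 - 5.7*x + 3.07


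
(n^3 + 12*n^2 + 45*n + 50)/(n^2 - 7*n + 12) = (n^3 + 12*n^2 + 45*n + 50)/(n^2 - 7*n + 12)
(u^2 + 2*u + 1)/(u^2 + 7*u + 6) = (u + 1)/(u + 6)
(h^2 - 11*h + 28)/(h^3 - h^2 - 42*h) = (h - 4)/(h*(h + 6))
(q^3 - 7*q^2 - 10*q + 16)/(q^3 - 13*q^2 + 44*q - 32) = (q + 2)/(q - 4)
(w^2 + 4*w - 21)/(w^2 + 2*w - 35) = (w - 3)/(w - 5)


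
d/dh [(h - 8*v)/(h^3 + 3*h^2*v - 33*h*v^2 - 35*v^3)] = (h^3 + 3*h^2*v - 33*h*v^2 - 35*v^3 - 3*(h - 8*v)*(h^2 + 2*h*v - 11*v^2))/(h^3 + 3*h^2*v - 33*h*v^2 - 35*v^3)^2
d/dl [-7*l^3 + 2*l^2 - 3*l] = -21*l^2 + 4*l - 3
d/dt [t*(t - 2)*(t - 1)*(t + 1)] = 4*t^3 - 6*t^2 - 2*t + 2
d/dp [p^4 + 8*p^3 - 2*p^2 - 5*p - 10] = 4*p^3 + 24*p^2 - 4*p - 5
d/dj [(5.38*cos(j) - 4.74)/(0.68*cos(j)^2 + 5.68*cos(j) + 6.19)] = (3.6584*cos(j)^2 - 6.4464*cos(j) - 60.2254)*sin(j)/(0.4624*cos(j)^4 + 7.7248*cos(j)^3 + 40.6808*cos(j)^2 + 70.3184*cos(j) + 38.3161)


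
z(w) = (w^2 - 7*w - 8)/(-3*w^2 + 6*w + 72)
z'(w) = (2*w - 7)/(-3*w^2 + 6*w + 72) + (6*w - 6)*(w^2 - 7*w - 8)/(-3*w^2 + 6*w + 72)^2 = (-5*w^2 + 32*w - 152)/(3*(w^4 - 4*w^3 - 44*w^2 + 96*w + 576))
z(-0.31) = -0.08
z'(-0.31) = -0.10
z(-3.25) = 1.22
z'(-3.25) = -2.14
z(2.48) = -0.28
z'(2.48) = -0.07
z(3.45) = -0.36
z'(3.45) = -0.09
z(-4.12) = -10.38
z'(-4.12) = -83.34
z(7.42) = 0.10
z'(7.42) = -0.24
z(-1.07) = 0.01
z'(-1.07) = -0.15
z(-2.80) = 0.61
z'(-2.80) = -0.84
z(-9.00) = -0.60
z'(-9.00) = -0.05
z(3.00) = -0.32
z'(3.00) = -0.08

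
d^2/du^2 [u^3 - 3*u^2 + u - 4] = 6*u - 6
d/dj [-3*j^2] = -6*j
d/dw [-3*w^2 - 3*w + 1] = -6*w - 3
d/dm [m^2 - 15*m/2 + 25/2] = 2*m - 15/2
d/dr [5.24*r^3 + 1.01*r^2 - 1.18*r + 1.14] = 15.72*r^2 + 2.02*r - 1.18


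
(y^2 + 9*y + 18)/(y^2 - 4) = (y^2 + 9*y + 18)/(y^2 - 4)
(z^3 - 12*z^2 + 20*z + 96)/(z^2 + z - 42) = (z^2 - 6*z - 16)/(z + 7)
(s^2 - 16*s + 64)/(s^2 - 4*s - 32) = (s - 8)/(s + 4)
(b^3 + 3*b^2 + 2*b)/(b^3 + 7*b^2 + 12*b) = (b^2 + 3*b + 2)/(b^2 + 7*b + 12)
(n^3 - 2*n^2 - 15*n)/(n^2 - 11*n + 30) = n*(n + 3)/(n - 6)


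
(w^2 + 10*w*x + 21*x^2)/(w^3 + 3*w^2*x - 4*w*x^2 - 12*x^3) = (-w - 7*x)/(-w^2 + 4*x^2)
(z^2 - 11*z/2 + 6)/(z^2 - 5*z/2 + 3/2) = (z - 4)/(z - 1)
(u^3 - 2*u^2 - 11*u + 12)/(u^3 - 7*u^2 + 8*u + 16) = (u^2 + 2*u - 3)/(u^2 - 3*u - 4)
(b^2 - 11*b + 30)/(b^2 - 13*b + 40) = (b - 6)/(b - 8)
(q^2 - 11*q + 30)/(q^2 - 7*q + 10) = (q - 6)/(q - 2)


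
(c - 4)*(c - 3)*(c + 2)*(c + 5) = c^4 - 27*c^2 + 14*c + 120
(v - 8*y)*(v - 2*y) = v^2 - 10*v*y + 16*y^2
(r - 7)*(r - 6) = r^2 - 13*r + 42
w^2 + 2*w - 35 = (w - 5)*(w + 7)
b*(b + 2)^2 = b^3 + 4*b^2 + 4*b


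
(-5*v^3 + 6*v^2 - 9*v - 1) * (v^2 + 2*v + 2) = -5*v^5 - 4*v^4 - 7*v^3 - 7*v^2 - 20*v - 2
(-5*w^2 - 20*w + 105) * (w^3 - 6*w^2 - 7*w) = -5*w^5 + 10*w^4 + 260*w^3 - 490*w^2 - 735*w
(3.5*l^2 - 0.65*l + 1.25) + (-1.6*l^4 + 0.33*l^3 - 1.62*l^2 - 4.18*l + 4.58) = -1.6*l^4 + 0.33*l^3 + 1.88*l^2 - 4.83*l + 5.83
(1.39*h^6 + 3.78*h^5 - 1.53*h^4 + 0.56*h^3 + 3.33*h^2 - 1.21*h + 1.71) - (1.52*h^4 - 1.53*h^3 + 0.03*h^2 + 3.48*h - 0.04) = 1.39*h^6 + 3.78*h^5 - 3.05*h^4 + 2.09*h^3 + 3.3*h^2 - 4.69*h + 1.75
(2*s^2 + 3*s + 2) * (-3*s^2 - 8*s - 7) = -6*s^4 - 25*s^3 - 44*s^2 - 37*s - 14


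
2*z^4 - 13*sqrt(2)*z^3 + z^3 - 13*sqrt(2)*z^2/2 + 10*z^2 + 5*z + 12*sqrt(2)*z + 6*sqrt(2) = (z - 6*sqrt(2))*(z - sqrt(2))*(sqrt(2)*z + 1)*(sqrt(2)*z + sqrt(2)/2)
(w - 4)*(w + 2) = w^2 - 2*w - 8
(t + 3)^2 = t^2 + 6*t + 9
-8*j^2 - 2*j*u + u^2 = (-4*j + u)*(2*j + u)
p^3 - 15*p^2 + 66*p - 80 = (p - 8)*(p - 5)*(p - 2)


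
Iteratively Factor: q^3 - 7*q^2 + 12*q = (q - 3)*(q^2 - 4*q) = q*(q - 3)*(q - 4)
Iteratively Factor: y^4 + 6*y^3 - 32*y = (y + 4)*(y^3 + 2*y^2 - 8*y) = y*(y + 4)*(y^2 + 2*y - 8) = y*(y - 2)*(y + 4)*(y + 4)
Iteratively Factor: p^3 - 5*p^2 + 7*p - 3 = (p - 3)*(p^2 - 2*p + 1) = (p - 3)*(p - 1)*(p - 1)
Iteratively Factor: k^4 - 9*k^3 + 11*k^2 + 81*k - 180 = (k - 4)*(k^3 - 5*k^2 - 9*k + 45) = (k - 4)*(k + 3)*(k^2 - 8*k + 15) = (k - 4)*(k - 3)*(k + 3)*(k - 5)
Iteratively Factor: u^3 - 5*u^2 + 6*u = (u - 3)*(u^2 - 2*u) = (u - 3)*(u - 2)*(u)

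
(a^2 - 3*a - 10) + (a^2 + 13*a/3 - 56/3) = 2*a^2 + 4*a/3 - 86/3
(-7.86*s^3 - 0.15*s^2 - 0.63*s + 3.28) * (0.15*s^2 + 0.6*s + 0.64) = -1.179*s^5 - 4.7385*s^4 - 5.2149*s^3 + 0.0179999999999999*s^2 + 1.5648*s + 2.0992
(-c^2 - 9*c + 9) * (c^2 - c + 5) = -c^4 - 8*c^3 + 13*c^2 - 54*c + 45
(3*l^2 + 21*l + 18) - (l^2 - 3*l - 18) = 2*l^2 + 24*l + 36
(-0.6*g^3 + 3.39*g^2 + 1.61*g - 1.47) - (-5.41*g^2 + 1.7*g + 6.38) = -0.6*g^3 + 8.8*g^2 - 0.0899999999999999*g - 7.85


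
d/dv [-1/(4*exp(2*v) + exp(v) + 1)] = (8*exp(v) + 1)*exp(v)/(4*exp(2*v) + exp(v) + 1)^2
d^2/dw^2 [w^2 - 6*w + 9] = 2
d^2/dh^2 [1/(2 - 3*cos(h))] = 3*(-3*sin(h)^2 + 2*cos(h) - 3)/(3*cos(h) - 2)^3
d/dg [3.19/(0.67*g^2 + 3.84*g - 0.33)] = (-4.2746*g - 12.2496)/(0.67*g^2 + 3.84*g - 0.33)^2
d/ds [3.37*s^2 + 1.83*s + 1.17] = 6.74*s + 1.83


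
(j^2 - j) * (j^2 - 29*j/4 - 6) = j^4 - 33*j^3/4 + 5*j^2/4 + 6*j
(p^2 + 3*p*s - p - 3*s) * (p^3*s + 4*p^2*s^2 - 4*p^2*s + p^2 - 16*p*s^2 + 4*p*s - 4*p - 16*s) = p^5*s + 7*p^4*s^2 - 5*p^4*s + p^4 + 12*p^3*s^3 - 35*p^3*s^2 + 11*p^3*s - 5*p^3 - 60*p^2*s^3 + 40*p^2*s^2 - 35*p^2*s + 4*p^2 + 48*p*s^3 - 60*p*s^2 + 28*p*s + 48*s^2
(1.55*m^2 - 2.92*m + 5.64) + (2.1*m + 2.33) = 1.55*m^2 - 0.82*m + 7.97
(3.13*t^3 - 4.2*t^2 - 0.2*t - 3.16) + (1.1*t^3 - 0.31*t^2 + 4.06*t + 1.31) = 4.23*t^3 - 4.51*t^2 + 3.86*t - 1.85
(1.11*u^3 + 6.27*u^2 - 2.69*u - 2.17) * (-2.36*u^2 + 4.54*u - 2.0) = -2.6196*u^5 - 9.7578*u^4 + 32.5942*u^3 - 19.6314*u^2 - 4.4718*u + 4.34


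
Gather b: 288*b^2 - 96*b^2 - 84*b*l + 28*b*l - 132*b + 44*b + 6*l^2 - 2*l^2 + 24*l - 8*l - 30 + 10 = 192*b^2 + b*(-56*l - 88) + 4*l^2 + 16*l - 20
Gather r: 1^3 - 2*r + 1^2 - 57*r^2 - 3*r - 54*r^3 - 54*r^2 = -54*r^3 - 111*r^2 - 5*r + 2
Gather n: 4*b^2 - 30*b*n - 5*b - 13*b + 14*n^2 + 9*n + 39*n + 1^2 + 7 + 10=4*b^2 - 18*b + 14*n^2 + n*(48 - 30*b) + 18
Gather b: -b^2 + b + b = -b^2 + 2*b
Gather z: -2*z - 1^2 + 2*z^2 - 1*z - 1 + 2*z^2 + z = 4*z^2 - 2*z - 2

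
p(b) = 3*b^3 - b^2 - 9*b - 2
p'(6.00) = 303.00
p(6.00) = 556.00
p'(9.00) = 702.00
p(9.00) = 2023.00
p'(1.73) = 14.48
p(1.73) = -5.03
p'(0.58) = -7.13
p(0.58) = -6.97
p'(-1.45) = 12.82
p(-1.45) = -0.20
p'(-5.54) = 278.30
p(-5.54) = -492.93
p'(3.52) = 95.47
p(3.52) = 84.77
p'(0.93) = -3.08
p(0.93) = -8.82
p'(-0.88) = -0.27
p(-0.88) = 3.10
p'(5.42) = 244.55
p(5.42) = 397.50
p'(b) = 9*b^2 - 2*b - 9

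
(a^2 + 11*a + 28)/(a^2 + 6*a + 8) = (a + 7)/(a + 2)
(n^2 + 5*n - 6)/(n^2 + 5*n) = (n^2 + 5*n - 6)/(n*(n + 5))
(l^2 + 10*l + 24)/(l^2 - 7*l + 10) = (l^2 + 10*l + 24)/(l^2 - 7*l + 10)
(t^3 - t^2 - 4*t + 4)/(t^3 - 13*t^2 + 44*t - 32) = (t^2 - 4)/(t^2 - 12*t + 32)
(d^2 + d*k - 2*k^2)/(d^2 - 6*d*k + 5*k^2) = (d + 2*k)/(d - 5*k)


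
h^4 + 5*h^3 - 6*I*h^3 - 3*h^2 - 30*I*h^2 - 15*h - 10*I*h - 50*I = (h + 5)*(h - 5*I)*(h - 2*I)*(h + I)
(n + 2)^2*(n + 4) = n^3 + 8*n^2 + 20*n + 16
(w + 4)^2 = w^2 + 8*w + 16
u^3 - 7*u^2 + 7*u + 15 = (u - 5)*(u - 3)*(u + 1)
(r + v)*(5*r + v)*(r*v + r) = 5*r^3*v + 5*r^3 + 6*r^2*v^2 + 6*r^2*v + r*v^3 + r*v^2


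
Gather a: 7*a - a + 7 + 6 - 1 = 6*a + 12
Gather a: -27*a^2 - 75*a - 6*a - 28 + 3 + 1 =-27*a^2 - 81*a - 24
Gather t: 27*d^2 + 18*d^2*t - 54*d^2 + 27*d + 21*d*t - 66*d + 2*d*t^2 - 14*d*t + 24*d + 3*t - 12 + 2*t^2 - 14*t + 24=-27*d^2 - 15*d + t^2*(2*d + 2) + t*(18*d^2 + 7*d - 11) + 12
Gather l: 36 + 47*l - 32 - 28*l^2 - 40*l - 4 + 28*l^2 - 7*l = 0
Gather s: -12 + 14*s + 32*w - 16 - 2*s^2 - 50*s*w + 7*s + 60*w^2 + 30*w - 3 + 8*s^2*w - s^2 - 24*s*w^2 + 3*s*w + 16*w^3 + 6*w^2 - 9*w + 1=s^2*(8*w - 3) + s*(-24*w^2 - 47*w + 21) + 16*w^3 + 66*w^2 + 53*w - 30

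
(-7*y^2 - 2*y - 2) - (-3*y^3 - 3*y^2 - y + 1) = 3*y^3 - 4*y^2 - y - 3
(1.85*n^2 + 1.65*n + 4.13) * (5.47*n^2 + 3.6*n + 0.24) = 10.1195*n^4 + 15.6855*n^3 + 28.9751*n^2 + 15.264*n + 0.9912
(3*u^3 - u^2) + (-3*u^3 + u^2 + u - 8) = u - 8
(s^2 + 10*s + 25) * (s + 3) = s^3 + 13*s^2 + 55*s + 75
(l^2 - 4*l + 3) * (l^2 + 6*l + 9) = l^4 + 2*l^3 - 12*l^2 - 18*l + 27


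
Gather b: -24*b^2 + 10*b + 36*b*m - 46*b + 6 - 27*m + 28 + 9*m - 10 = -24*b^2 + b*(36*m - 36) - 18*m + 24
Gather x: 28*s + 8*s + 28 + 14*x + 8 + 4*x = 36*s + 18*x + 36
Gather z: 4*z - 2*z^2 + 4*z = -2*z^2 + 8*z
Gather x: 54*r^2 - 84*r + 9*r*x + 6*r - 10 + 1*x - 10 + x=54*r^2 - 78*r + x*(9*r + 2) - 20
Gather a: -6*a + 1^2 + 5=6 - 6*a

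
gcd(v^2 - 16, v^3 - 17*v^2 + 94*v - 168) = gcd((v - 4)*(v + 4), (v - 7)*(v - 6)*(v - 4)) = v - 4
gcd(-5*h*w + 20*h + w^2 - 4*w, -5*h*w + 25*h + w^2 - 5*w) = -5*h + w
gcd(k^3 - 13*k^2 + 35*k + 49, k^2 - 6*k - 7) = k^2 - 6*k - 7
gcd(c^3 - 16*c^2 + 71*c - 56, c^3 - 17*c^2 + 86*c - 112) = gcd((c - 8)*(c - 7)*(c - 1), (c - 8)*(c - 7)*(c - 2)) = c^2 - 15*c + 56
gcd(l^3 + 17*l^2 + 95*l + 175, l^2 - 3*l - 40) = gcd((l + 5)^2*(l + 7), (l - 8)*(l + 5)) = l + 5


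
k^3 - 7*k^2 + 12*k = k*(k - 4)*(k - 3)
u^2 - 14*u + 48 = (u - 8)*(u - 6)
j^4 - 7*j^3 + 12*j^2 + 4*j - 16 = (j - 4)*(j - 2)^2*(j + 1)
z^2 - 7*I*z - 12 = (z - 4*I)*(z - 3*I)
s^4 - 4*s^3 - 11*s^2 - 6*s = s*(s - 6)*(s + 1)^2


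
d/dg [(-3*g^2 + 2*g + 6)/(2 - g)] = (3*g^2 - 12*g + 10)/(g^2 - 4*g + 4)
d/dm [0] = 0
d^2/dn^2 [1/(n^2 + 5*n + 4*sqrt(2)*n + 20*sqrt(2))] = 2*(-n^2 - 4*sqrt(2)*n - 5*n + (2*n + 5 + 4*sqrt(2))^2 - 20*sqrt(2))/(n^2 + 5*n + 4*sqrt(2)*n + 20*sqrt(2))^3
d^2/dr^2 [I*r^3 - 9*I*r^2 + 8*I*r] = 6*I*(r - 3)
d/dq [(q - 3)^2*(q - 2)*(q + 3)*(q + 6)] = 5*q^4 + 4*q^3 - 99*q^2 + 54*q + 216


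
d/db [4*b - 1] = 4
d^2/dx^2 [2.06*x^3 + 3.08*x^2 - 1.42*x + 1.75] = 12.36*x + 6.16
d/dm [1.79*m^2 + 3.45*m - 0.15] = 3.58*m + 3.45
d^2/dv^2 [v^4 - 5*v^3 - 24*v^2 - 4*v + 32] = 12*v^2 - 30*v - 48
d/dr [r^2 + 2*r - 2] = 2*r + 2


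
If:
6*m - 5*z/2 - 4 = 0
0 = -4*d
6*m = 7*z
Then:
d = 0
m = 28/27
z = 8/9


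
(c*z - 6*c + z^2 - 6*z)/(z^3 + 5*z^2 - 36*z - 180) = (c + z)/(z^2 + 11*z + 30)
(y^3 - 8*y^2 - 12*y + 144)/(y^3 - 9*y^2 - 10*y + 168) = (y - 6)/(y - 7)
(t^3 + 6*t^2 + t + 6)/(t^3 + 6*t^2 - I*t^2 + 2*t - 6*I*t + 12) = (t - I)/(t - 2*I)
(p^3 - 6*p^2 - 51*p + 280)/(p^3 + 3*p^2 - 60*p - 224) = (p - 5)/(p + 4)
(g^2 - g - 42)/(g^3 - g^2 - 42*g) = 1/g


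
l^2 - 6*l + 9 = (l - 3)^2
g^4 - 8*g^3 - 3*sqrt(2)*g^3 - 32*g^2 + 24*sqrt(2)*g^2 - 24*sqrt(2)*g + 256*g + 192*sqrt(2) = (g - 8)*(g - 6*sqrt(2))*(g + sqrt(2))*(g + 2*sqrt(2))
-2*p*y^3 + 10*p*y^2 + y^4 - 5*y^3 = y^2*(-2*p + y)*(y - 5)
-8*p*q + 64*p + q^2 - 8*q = (-8*p + q)*(q - 8)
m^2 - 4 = (m - 2)*(m + 2)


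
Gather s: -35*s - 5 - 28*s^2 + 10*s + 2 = -28*s^2 - 25*s - 3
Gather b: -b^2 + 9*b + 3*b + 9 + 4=-b^2 + 12*b + 13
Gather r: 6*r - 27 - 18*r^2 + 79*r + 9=-18*r^2 + 85*r - 18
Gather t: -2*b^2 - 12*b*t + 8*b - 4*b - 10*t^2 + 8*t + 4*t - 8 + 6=-2*b^2 + 4*b - 10*t^2 + t*(12 - 12*b) - 2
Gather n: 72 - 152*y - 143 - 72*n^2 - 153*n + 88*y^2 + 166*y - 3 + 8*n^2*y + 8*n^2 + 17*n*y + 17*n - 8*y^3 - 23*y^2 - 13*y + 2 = n^2*(8*y - 64) + n*(17*y - 136) - 8*y^3 + 65*y^2 + y - 72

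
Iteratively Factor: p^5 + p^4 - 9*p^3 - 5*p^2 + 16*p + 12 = (p + 1)*(p^4 - 9*p^2 + 4*p + 12) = (p - 2)*(p + 1)*(p^3 + 2*p^2 - 5*p - 6) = (p - 2)*(p + 1)*(p + 3)*(p^2 - p - 2) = (p - 2)^2*(p + 1)*(p + 3)*(p + 1)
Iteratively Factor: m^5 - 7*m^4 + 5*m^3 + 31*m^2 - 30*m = (m - 5)*(m^4 - 2*m^3 - 5*m^2 + 6*m) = (m - 5)*(m - 3)*(m^3 + m^2 - 2*m) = m*(m - 5)*(m - 3)*(m^2 + m - 2) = m*(m - 5)*(m - 3)*(m + 2)*(m - 1)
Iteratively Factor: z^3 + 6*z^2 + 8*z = (z + 2)*(z^2 + 4*z) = z*(z + 2)*(z + 4)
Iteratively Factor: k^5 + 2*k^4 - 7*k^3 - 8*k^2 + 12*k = (k + 3)*(k^4 - k^3 - 4*k^2 + 4*k) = (k - 2)*(k + 3)*(k^3 + k^2 - 2*k) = (k - 2)*(k - 1)*(k + 3)*(k^2 + 2*k) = k*(k - 2)*(k - 1)*(k + 3)*(k + 2)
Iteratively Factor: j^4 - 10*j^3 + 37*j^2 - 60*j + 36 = (j - 3)*(j^3 - 7*j^2 + 16*j - 12) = (j - 3)*(j - 2)*(j^2 - 5*j + 6) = (j - 3)^2*(j - 2)*(j - 2)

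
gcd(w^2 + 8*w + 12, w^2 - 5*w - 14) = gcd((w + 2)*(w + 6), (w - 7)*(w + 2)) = w + 2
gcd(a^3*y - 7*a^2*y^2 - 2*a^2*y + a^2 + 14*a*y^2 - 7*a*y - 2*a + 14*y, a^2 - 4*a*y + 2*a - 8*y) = 1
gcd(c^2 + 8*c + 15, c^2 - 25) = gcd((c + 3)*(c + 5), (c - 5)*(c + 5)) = c + 5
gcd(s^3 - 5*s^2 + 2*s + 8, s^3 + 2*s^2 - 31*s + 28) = s - 4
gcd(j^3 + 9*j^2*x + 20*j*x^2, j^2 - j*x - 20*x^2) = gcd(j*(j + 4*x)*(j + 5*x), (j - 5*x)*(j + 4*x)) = j + 4*x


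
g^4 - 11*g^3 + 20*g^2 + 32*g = g*(g - 8)*(g - 4)*(g + 1)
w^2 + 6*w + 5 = (w + 1)*(w + 5)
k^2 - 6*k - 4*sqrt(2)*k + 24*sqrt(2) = (k - 6)*(k - 4*sqrt(2))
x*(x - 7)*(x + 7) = x^3 - 49*x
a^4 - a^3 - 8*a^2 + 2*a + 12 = (a - 3)*(a + 2)*(a - sqrt(2))*(a + sqrt(2))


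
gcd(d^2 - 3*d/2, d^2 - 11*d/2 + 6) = d - 3/2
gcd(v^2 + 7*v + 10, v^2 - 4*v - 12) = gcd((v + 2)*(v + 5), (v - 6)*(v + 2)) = v + 2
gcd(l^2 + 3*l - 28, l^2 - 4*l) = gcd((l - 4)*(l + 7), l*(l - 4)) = l - 4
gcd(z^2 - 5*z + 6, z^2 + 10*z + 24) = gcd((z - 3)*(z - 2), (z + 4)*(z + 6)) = 1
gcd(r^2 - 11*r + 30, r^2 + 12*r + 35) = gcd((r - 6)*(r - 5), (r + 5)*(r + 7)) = 1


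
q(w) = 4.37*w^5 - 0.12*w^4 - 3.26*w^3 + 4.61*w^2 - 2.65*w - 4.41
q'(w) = 21.85*w^4 - 0.48*w^3 - 9.78*w^2 + 9.22*w - 2.65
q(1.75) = 58.20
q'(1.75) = 185.89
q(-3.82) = -3325.51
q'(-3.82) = 4498.87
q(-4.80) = -10723.58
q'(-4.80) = 11379.74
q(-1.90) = -70.14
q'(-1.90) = 232.57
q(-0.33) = -2.93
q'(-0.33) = -6.48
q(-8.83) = -232683.42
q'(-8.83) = 132313.28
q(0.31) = -4.87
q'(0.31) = -0.54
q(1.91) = 94.12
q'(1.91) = 266.73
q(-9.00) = -256062.06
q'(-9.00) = 142829.96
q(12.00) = 1079901.87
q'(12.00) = 450951.83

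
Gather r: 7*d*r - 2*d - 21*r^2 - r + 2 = -2*d - 21*r^2 + r*(7*d - 1) + 2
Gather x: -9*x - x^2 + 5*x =-x^2 - 4*x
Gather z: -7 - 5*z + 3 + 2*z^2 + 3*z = 2*z^2 - 2*z - 4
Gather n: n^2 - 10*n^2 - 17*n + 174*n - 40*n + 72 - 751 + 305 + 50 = -9*n^2 + 117*n - 324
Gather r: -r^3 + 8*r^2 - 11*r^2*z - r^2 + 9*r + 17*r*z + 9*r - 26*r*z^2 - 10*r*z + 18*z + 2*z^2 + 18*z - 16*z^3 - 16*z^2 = -r^3 + r^2*(7 - 11*z) + r*(-26*z^2 + 7*z + 18) - 16*z^3 - 14*z^2 + 36*z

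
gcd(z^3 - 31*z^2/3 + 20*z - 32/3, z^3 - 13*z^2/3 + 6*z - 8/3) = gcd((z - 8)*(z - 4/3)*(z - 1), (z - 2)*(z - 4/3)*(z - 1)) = z^2 - 7*z/3 + 4/3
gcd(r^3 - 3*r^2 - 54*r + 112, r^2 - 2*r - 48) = r - 8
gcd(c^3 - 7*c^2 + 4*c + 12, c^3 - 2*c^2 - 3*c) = c + 1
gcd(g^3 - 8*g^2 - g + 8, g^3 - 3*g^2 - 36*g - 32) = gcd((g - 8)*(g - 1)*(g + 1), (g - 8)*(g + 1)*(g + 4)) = g^2 - 7*g - 8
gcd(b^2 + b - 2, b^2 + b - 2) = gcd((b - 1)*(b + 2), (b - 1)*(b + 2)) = b^2 + b - 2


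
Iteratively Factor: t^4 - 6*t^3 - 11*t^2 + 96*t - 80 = (t - 4)*(t^3 - 2*t^2 - 19*t + 20) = (t - 4)*(t + 4)*(t^2 - 6*t + 5) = (t - 5)*(t - 4)*(t + 4)*(t - 1)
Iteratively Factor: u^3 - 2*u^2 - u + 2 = (u - 1)*(u^2 - u - 2) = (u - 2)*(u - 1)*(u + 1)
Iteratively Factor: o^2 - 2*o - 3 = (o + 1)*(o - 3)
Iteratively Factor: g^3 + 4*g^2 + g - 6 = (g + 3)*(g^2 + g - 2) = (g + 2)*(g + 3)*(g - 1)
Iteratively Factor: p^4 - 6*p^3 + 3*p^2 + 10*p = (p)*(p^3 - 6*p^2 + 3*p + 10) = p*(p - 5)*(p^2 - p - 2) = p*(p - 5)*(p + 1)*(p - 2)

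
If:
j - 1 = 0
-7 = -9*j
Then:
No Solution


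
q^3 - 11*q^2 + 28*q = q*(q - 7)*(q - 4)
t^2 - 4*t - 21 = (t - 7)*(t + 3)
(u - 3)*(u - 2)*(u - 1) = u^3 - 6*u^2 + 11*u - 6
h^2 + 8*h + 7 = (h + 1)*(h + 7)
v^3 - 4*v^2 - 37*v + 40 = (v - 8)*(v - 1)*(v + 5)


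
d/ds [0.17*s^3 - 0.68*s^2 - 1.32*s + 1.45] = 0.51*s^2 - 1.36*s - 1.32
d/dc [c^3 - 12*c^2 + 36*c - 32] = 3*c^2 - 24*c + 36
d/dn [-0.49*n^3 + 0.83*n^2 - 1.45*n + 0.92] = -1.47*n^2 + 1.66*n - 1.45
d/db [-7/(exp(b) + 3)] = 7*exp(b)/(exp(b) + 3)^2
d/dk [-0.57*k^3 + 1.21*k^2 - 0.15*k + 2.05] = -1.71*k^2 + 2.42*k - 0.15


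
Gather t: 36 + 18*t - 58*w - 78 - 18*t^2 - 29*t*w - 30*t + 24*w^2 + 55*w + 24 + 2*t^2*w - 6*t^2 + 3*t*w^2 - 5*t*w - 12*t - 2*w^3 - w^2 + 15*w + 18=t^2*(2*w - 24) + t*(3*w^2 - 34*w - 24) - 2*w^3 + 23*w^2 + 12*w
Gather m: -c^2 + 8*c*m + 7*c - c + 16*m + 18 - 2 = -c^2 + 6*c + m*(8*c + 16) + 16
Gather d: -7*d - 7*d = -14*d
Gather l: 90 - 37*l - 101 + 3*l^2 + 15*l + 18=3*l^2 - 22*l + 7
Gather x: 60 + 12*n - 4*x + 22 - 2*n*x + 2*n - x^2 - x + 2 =14*n - x^2 + x*(-2*n - 5) + 84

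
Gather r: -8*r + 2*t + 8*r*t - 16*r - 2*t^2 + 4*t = r*(8*t - 24) - 2*t^2 + 6*t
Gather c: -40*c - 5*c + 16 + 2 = 18 - 45*c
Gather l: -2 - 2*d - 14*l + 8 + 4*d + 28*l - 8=2*d + 14*l - 2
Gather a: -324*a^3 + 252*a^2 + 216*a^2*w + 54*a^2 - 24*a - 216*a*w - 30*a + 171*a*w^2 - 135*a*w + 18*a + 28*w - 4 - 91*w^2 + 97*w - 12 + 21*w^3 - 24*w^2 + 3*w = -324*a^3 + a^2*(216*w + 306) + a*(171*w^2 - 351*w - 36) + 21*w^3 - 115*w^2 + 128*w - 16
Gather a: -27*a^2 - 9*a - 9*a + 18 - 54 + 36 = -27*a^2 - 18*a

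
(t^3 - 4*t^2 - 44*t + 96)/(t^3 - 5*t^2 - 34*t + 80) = (t + 6)/(t + 5)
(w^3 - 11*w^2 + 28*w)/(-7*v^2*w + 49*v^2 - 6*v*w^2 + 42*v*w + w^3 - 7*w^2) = w*(4 - w)/(7*v^2 + 6*v*w - w^2)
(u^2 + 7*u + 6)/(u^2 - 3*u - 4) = (u + 6)/(u - 4)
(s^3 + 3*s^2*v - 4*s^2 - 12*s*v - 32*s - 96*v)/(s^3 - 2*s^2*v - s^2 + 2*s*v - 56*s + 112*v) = (s^2 + 3*s*v + 4*s + 12*v)/(s^2 - 2*s*v + 7*s - 14*v)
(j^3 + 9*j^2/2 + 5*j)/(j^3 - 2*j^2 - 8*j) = (j + 5/2)/(j - 4)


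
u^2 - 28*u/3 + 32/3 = (u - 8)*(u - 4/3)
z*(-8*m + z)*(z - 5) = -8*m*z^2 + 40*m*z + z^3 - 5*z^2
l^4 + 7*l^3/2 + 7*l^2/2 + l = l*(l + 1/2)*(l + 1)*(l + 2)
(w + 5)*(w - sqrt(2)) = w^2 - sqrt(2)*w + 5*w - 5*sqrt(2)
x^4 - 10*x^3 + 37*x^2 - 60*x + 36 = (x - 3)^2*(x - 2)^2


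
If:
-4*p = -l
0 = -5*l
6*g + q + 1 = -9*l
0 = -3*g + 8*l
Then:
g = 0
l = 0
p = 0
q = -1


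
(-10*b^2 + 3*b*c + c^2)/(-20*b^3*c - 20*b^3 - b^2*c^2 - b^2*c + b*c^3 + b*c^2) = (10*b^2 - 3*b*c - c^2)/(b*(20*b^2*c + 20*b^2 + b*c^2 + b*c - c^3 - c^2))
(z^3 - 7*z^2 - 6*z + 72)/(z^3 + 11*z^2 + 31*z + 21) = (z^2 - 10*z + 24)/(z^2 + 8*z + 7)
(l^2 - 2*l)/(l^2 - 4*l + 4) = l/(l - 2)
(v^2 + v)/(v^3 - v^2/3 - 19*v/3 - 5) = 3*v/(3*v^2 - 4*v - 15)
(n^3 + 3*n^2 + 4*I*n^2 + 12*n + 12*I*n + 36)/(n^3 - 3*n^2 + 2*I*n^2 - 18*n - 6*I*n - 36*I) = (n^2 + 4*I*n + 12)/(n^2 + 2*n*(-3 + I) - 12*I)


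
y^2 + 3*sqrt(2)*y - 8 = (y - sqrt(2))*(y + 4*sqrt(2))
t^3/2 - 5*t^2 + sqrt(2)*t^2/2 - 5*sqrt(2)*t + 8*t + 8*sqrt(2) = (t/2 + sqrt(2)/2)*(t - 8)*(t - 2)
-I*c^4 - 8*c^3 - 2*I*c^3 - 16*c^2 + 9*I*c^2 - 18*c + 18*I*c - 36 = (c + 2)*(c - 6*I)*(c - 3*I)*(-I*c + 1)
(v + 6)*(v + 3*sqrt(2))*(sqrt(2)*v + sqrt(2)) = sqrt(2)*v^3 + 6*v^2 + 7*sqrt(2)*v^2 + 6*sqrt(2)*v + 42*v + 36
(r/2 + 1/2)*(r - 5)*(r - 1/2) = r^3/2 - 9*r^2/4 - 3*r/2 + 5/4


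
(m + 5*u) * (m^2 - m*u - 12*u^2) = m^3 + 4*m^2*u - 17*m*u^2 - 60*u^3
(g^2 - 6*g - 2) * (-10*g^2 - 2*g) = -10*g^4 + 58*g^3 + 32*g^2 + 4*g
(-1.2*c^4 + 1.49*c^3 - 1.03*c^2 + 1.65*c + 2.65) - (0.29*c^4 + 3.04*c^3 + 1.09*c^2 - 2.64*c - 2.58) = -1.49*c^4 - 1.55*c^3 - 2.12*c^2 + 4.29*c + 5.23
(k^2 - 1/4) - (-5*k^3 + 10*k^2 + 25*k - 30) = 5*k^3 - 9*k^2 - 25*k + 119/4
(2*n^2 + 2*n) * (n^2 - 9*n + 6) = 2*n^4 - 16*n^3 - 6*n^2 + 12*n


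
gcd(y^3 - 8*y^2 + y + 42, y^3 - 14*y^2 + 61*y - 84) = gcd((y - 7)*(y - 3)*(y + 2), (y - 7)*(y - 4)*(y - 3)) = y^2 - 10*y + 21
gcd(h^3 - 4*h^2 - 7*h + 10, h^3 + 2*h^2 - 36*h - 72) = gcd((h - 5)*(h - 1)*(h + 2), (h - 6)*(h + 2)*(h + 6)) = h + 2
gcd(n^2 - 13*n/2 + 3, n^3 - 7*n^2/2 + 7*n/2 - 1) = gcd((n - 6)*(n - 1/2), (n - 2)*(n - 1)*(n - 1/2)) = n - 1/2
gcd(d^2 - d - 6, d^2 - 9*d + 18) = d - 3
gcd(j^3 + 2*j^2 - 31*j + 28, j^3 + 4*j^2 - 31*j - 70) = j + 7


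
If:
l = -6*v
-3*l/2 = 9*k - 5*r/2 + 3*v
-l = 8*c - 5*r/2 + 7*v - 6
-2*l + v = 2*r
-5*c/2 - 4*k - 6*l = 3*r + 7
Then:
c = 10542/1063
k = 12638/1063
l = -30672/1063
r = 33228/1063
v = 5112/1063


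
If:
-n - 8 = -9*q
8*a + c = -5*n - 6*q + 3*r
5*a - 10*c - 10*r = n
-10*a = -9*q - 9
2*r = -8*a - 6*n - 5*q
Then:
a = 27297/19015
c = 2119/7606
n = -10057/3803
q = 2263/3803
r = 26759/38030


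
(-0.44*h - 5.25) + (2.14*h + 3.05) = 1.7*h - 2.2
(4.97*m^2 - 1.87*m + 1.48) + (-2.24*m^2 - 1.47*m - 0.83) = 2.73*m^2 - 3.34*m + 0.65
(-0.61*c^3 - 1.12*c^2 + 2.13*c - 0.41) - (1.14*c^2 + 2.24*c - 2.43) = -0.61*c^3 - 2.26*c^2 - 0.11*c + 2.02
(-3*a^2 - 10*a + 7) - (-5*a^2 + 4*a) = 2*a^2 - 14*a + 7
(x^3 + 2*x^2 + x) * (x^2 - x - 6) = x^5 + x^4 - 7*x^3 - 13*x^2 - 6*x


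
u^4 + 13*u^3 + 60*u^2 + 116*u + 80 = (u + 2)^2*(u + 4)*(u + 5)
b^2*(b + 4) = b^3 + 4*b^2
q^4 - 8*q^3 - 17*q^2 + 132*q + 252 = (q - 7)*(q - 6)*(q + 2)*(q + 3)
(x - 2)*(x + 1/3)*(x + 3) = x^3 + 4*x^2/3 - 17*x/3 - 2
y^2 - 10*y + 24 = (y - 6)*(y - 4)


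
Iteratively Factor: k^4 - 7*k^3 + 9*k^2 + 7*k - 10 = (k + 1)*(k^3 - 8*k^2 + 17*k - 10) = (k - 5)*(k + 1)*(k^2 - 3*k + 2) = (k - 5)*(k - 2)*(k + 1)*(k - 1)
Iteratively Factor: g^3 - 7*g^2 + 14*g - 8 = (g - 1)*(g^2 - 6*g + 8) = (g - 4)*(g - 1)*(g - 2)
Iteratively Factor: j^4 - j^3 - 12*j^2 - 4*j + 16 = (j + 2)*(j^3 - 3*j^2 - 6*j + 8) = (j + 2)^2*(j^2 - 5*j + 4) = (j - 4)*(j + 2)^2*(j - 1)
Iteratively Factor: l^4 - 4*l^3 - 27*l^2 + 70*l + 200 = (l - 5)*(l^3 + l^2 - 22*l - 40) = (l - 5)*(l + 4)*(l^2 - 3*l - 10) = (l - 5)*(l + 2)*(l + 4)*(l - 5)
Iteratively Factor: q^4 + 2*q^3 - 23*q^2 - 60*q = (q + 4)*(q^3 - 2*q^2 - 15*q) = (q - 5)*(q + 4)*(q^2 + 3*q) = (q - 5)*(q + 3)*(q + 4)*(q)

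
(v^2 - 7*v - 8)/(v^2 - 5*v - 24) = (v + 1)/(v + 3)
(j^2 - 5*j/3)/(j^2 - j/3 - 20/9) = 3*j/(3*j + 4)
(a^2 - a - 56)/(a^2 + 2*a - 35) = (a - 8)/(a - 5)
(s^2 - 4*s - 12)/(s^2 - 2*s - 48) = (-s^2 + 4*s + 12)/(-s^2 + 2*s + 48)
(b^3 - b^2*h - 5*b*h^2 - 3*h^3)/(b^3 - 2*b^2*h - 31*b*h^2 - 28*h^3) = (b^2 - 2*b*h - 3*h^2)/(b^2 - 3*b*h - 28*h^2)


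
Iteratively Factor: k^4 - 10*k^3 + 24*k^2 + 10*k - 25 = (k - 5)*(k^3 - 5*k^2 - k + 5) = (k - 5)^2*(k^2 - 1) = (k - 5)^2*(k + 1)*(k - 1)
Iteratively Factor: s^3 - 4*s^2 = (s)*(s^2 - 4*s) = s*(s - 4)*(s)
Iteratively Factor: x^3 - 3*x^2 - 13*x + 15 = (x + 3)*(x^2 - 6*x + 5) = (x - 1)*(x + 3)*(x - 5)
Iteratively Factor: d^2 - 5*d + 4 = (d - 1)*(d - 4)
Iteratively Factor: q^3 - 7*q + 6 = (q + 3)*(q^2 - 3*q + 2) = (q - 1)*(q + 3)*(q - 2)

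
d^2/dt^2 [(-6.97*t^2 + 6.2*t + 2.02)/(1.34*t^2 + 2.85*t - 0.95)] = (75.5023*t^3 - 31.474188*t^2 + 93.64188*t + 58.94997)/(2.406104*t^6 + 15.35238*t^5 + 27.53499*t^4 + 1.380825*t^3 - 19.521075*t^2 + 7.716375*t - 0.857375)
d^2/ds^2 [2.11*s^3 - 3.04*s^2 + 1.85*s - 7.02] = 12.66*s - 6.08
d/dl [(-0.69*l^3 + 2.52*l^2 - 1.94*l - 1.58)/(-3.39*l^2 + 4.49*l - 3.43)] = (2.3391*l^4 - 6.1962*l^3 + 11.8383*l^2 - 27.9996*l + 13.7484)/(11.4921*l^4 - 30.4422*l^3 + 43.4155*l^2 - 30.8014*l + 11.7649)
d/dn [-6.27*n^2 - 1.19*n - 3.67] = -12.54*n - 1.19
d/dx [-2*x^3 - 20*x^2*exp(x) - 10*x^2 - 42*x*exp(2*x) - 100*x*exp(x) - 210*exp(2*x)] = -20*x^2*exp(x) - 6*x^2 - 84*x*exp(2*x) - 140*x*exp(x) - 20*x - 462*exp(2*x) - 100*exp(x)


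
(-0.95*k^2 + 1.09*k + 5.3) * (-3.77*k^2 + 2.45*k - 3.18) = 3.5815*k^4 - 6.4368*k^3 - 14.2895*k^2 + 9.5188*k - 16.854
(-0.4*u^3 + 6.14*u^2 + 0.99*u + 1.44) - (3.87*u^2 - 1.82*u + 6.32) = -0.4*u^3 + 2.27*u^2 + 2.81*u - 4.88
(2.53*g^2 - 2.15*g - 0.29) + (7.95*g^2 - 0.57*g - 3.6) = 10.48*g^2 - 2.72*g - 3.89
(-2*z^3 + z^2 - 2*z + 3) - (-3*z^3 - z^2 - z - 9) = z^3 + 2*z^2 - z + 12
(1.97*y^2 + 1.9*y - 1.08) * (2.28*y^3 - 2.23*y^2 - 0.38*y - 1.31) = 4.4916*y^5 - 0.0610999999999997*y^4 - 7.448*y^3 - 0.8943*y^2 - 2.0786*y + 1.4148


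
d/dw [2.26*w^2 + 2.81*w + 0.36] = 4.52*w + 2.81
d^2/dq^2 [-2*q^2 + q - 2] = -4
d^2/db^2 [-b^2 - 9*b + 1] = -2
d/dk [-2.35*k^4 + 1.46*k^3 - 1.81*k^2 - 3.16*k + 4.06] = -9.4*k^3 + 4.38*k^2 - 3.62*k - 3.16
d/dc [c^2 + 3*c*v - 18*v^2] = 2*c + 3*v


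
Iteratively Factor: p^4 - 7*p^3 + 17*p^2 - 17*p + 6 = (p - 2)*(p^3 - 5*p^2 + 7*p - 3) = (p - 2)*(p - 1)*(p^2 - 4*p + 3) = (p - 2)*(p - 1)^2*(p - 3)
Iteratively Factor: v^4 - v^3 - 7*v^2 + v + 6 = (v + 2)*(v^3 - 3*v^2 - v + 3) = (v - 1)*(v + 2)*(v^2 - 2*v - 3) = (v - 1)*(v + 1)*(v + 2)*(v - 3)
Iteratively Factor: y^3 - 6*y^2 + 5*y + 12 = (y + 1)*(y^2 - 7*y + 12) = (y - 3)*(y + 1)*(y - 4)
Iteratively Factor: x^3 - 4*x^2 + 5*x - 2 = (x - 1)*(x^2 - 3*x + 2) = (x - 2)*(x - 1)*(x - 1)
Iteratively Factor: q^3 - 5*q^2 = (q)*(q^2 - 5*q) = q*(q - 5)*(q)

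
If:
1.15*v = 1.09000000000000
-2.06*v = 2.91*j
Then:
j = -0.67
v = 0.95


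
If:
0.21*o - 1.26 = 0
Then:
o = 6.00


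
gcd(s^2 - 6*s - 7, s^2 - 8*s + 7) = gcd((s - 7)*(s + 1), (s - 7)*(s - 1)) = s - 7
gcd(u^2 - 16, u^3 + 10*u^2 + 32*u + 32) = u + 4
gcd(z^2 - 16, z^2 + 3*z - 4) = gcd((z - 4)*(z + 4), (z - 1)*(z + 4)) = z + 4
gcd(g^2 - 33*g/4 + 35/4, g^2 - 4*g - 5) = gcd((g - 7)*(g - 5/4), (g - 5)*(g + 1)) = 1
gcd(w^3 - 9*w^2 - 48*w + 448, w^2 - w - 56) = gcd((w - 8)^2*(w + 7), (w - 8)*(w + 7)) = w^2 - w - 56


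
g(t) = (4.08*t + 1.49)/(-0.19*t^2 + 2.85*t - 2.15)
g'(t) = (0.38*t - 2.85)*(4.08*t + 1.49)/(-0.19*t^2 + 2.85*t - 2.15)^2 + 4.08/(-0.19*t^2 + 2.85*t - 2.15) = (0.7752*t^2 + 0.5662*t - 13.0185)/(0.0361*t^4 - 1.083*t^3 + 8.9395*t^2 - 12.255*t + 4.6225)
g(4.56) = 2.91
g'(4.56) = 0.12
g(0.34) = -2.39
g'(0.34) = -8.80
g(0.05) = -0.84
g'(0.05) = -3.22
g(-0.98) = 0.49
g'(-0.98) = -0.49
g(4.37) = 2.89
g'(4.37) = 0.10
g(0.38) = -2.78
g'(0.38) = -10.60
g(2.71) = 3.00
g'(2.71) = -0.33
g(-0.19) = -0.26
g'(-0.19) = -1.80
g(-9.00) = 0.82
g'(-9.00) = 0.02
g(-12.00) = 0.75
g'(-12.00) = 0.02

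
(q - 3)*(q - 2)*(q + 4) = q^3 - q^2 - 14*q + 24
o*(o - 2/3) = o^2 - 2*o/3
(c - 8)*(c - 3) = c^2 - 11*c + 24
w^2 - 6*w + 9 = (w - 3)^2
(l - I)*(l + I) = l^2 + 1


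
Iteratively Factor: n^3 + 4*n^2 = (n)*(n^2 + 4*n) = n^2*(n + 4)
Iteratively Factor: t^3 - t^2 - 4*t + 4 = (t - 2)*(t^2 + t - 2) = (t - 2)*(t - 1)*(t + 2)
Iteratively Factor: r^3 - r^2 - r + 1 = (r - 1)*(r^2 - 1) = (r - 1)^2*(r + 1)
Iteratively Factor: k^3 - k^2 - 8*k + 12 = (k - 2)*(k^2 + k - 6) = (k - 2)*(k + 3)*(k - 2)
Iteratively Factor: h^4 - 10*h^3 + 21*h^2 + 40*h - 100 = (h + 2)*(h^3 - 12*h^2 + 45*h - 50) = (h - 5)*(h + 2)*(h^2 - 7*h + 10) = (h - 5)^2*(h + 2)*(h - 2)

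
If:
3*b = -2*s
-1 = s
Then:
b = 2/3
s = -1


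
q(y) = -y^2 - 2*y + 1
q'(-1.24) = 0.48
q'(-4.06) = 6.12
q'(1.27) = -4.54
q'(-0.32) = -1.36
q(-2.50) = -0.25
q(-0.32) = 1.54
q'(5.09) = -12.18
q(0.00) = 1.00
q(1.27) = -3.15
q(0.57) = -0.46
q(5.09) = -35.09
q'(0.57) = -3.14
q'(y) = -2*y - 2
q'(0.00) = -2.00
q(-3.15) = -2.62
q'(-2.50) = 3.00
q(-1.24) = 1.94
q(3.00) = -14.00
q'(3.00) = -8.00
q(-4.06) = -7.36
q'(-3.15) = 4.30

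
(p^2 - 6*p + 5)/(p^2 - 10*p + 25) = (p - 1)/(p - 5)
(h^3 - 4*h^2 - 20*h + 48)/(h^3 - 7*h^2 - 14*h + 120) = (h - 2)/(h - 5)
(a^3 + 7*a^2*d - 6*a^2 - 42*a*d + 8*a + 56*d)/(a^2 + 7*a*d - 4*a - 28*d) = a - 2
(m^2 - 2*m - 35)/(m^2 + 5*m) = (m - 7)/m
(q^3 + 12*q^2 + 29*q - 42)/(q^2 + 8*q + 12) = (q^2 + 6*q - 7)/(q + 2)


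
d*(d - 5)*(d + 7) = d^3 + 2*d^2 - 35*d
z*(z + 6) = z^2 + 6*z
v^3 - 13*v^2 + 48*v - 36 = (v - 6)^2*(v - 1)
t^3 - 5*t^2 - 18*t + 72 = (t - 6)*(t - 3)*(t + 4)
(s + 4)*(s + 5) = s^2 + 9*s + 20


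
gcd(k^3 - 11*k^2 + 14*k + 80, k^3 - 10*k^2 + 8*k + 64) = k^2 - 6*k - 16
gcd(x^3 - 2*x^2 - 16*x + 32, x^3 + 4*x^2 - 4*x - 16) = x^2 + 2*x - 8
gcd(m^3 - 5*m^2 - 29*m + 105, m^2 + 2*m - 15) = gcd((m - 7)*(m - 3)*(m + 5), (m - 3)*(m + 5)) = m^2 + 2*m - 15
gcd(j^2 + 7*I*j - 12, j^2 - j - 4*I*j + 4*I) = 1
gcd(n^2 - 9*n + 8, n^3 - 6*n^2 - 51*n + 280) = n - 8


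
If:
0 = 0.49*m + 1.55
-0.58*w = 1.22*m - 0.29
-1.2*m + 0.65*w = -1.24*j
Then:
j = -6.81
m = -3.16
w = 7.15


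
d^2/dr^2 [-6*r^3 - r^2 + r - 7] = -36*r - 2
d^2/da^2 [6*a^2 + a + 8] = 12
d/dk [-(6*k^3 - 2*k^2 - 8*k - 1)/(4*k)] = -3*k + 1/2 - 1/(4*k^2)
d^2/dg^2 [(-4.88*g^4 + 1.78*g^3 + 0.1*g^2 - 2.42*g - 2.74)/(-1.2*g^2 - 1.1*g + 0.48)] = (14.0544*g^6 + 38.6496*g^5 + 18.56352*g^4 - 40.3508*g^3 + 42.459264*g^2 + 27.603648*g + 12.29672)/(1.728*g^6 + 4.752*g^5 + 2.2824*g^4 - 2.4706*g^3 - 0.91296*g^2 + 0.76032*g - 0.110592)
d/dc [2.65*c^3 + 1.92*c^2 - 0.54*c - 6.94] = 7.95*c^2 + 3.84*c - 0.54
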